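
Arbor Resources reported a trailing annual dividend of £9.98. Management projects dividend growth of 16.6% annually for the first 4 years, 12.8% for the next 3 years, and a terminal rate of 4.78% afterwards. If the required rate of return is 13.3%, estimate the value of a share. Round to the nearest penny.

Three-stage DDM. Project D₁…D_7; terminal Gordon value at t=7 with g = 0.0478; discount at r = 0.133.
D_1 = 11.6367
D_2 = 13.5684
D_3 = 15.8207
D_4 = 18.4470
D_5 = 20.8082
D_6 = 23.4716
D_7 = 26.4760
TV_7 = 27.7415/(0.133−0.0478) = 325.6048
P₀ = Σ Dₜ/(1+r)ᵗ + TV_7/(1+r)^7 = 212.0575

£212.06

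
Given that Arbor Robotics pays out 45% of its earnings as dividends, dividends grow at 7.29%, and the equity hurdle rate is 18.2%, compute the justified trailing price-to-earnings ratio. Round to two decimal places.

4.43

Justified trailing P/E = b(1+g)/(r−g) = 0.45×(1+0.0729)/(0.182−0.0729) = 4.4253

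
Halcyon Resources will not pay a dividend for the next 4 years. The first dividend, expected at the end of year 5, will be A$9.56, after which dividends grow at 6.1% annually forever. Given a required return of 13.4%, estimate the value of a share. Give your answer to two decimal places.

Deferred-dividend DDM. At t=4 the remaining stream is a growing perpetuity with first payment D_5 = 9.56.
V_4 = D_5/(r−g) = 9.56/(0.134−0.061) = 130.9589
P₀ = V_4/(1+r)^4 = 130.9589/(1+0.134)^4 = 79.1923

A$79.19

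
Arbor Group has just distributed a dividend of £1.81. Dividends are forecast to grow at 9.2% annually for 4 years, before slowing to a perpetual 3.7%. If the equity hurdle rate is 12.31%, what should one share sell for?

£26.24

Two-stage DDM. Project D₁…D_4 at 0.092, terminal growth 0.037, discount at r = 0.1231.
D_1 = 1.9765
D_2 = 2.1584
D_3 = 2.3569
D_4 = 2.5738
Terminal value at t=4: TV = D_5/(r−g) = 2.6690/(0.1231−0.037) = 30.9988
P₀ = 1.9765/(1+0.1231)^1 + 2.1584/(1+0.1231)^2 + 2.3569/(1+0.1231)^3 + 2.5738/(1+0.1231)^4 + 30.9988/(1+0.1231)^4 = 26.2362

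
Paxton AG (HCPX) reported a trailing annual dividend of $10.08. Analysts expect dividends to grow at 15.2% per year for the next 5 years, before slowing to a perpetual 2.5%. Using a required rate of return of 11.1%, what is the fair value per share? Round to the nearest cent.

Two-stage DDM. Project D₁…D_5 at 0.152, terminal growth 0.025, discount at r = 0.111.
D_1 = 11.6122
D_2 = 13.3772
D_3 = 15.4105
D_4 = 17.7529
D_5 = 20.4514
Terminal value at t=5: TV = D_6/(r−g) = 20.9627/(0.111−0.025) = 243.7521
P₀ = 11.6122/(1+0.111)^1 + 13.3772/(1+0.111)^2 + 15.4105/(1+0.111)^3 + 17.7529/(1+0.111)^4 + 20.4514/(1+0.111)^5 + 243.7521/(1+0.111)^5 = 200.2673

$200.27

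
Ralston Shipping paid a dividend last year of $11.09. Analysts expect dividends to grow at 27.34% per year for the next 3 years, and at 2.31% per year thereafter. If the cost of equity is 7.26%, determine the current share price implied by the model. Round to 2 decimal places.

Two-stage DDM. Project D₁…D_3 at 0.2734, terminal growth 0.0231, discount at r = 0.0726.
D_1 = 14.1220
D_2 = 17.9830
D_3 = 22.8995
Terminal value at t=3: TV = D_4/(r−g) = 23.4285/(0.0726−0.0231) = 473.3027
P₀ = 14.1220/(1+0.0726)^1 + 17.9830/(1+0.0726)^2 + 22.8995/(1+0.0726)^3 + 473.3027/(1+0.0726)^3 = 430.9075

$430.91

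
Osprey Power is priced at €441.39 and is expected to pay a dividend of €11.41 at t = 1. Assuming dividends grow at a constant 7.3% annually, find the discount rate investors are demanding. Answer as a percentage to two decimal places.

9.89%

Rearranging the constant-growth DDM: r = D₁/P₀ + g.
r = 11.4100 / 441.39 + 0.073 = 0.02585 + 0.073 = 0.09885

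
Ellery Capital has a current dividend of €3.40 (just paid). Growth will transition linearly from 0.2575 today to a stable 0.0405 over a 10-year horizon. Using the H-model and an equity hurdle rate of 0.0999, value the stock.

€121.66

H-model: P₀ = D₀[(1+g_L) + H(g_S−g_L)]/(r−g_L), with H = 10/2 = 5.
P₀ = 3.40 × [(1+0.0405) + 5×(0.2575−0.0405)] / (0.0999−0.0405)
   = 3.40 × 2.1255 / 0.0594 = 121.6616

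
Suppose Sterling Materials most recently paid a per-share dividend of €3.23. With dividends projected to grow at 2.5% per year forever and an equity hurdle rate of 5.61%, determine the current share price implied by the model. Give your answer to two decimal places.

€106.45

Gordon growth model: P₀ = D₁/(r − g). D₁ = 3.23 × (1 + 0.025) = 3.3107.
P₀ = 3.3107 / (0.0561 − 0.025) = 3.3107 / 0.0311 = 106.4550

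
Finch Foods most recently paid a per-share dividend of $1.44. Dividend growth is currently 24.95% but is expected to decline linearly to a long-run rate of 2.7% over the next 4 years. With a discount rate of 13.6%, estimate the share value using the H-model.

$19.45

H-model: P₀ = D₀[(1+g_L) + H(g_S−g_L)]/(r−g_L), with H = 4/2 = 2.
P₀ = 1.44 × [(1+0.027) + 2×(0.2495−0.027)] / (0.136−0.027)
   = 1.44 × 1.4720 / 0.109 = 19.4466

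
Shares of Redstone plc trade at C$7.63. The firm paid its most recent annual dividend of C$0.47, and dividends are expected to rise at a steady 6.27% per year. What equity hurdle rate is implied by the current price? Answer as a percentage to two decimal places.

12.82%

Rearranging the constant-growth DDM: r = D₁/P₀ + g.
D₁ = 0.47 × (1 + 0.0627) = 0.4995.
r = 0.4995 / 7.63 + 0.0627 = 0.06546 + 0.0627 = 0.12816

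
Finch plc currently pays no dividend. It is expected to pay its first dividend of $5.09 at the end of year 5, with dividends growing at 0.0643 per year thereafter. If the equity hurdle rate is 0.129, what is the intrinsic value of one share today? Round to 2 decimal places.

Deferred-dividend DDM. At t=4 the remaining stream is a growing perpetuity with first payment D_5 = 5.09.
V_4 = D_5/(r−g) = 5.09/(0.129−0.0643) = 78.6708
P₀ = V_4/(1+r)^4 = 78.6708/(1+0.129)^4 = 48.4214

$48.42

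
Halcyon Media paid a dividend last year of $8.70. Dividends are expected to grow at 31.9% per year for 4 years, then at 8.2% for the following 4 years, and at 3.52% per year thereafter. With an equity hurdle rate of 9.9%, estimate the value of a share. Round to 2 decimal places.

Three-stage DDM. Project D₁…D_8; terminal Gordon value at t=8 with g = 0.0352; discount at r = 0.099.
D_1 = 11.4753
D_2 = 15.1359
D_3 = 19.9643
D_4 = 26.3329
D_5 = 28.4922
D_6 = 30.8285
D_7 = 33.3565
D_8 = 36.0917
TV_8 = 37.3621/(0.099−0.0352) = 585.6135
P₀ = Σ Dₜ/(1+r)ᵗ + TV_8/(1+r)^8 = 400.7088

$400.71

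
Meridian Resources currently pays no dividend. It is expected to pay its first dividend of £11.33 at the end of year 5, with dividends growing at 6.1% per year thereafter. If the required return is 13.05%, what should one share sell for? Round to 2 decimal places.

Deferred-dividend DDM. At t=4 the remaining stream is a growing perpetuity with first payment D_5 = 11.33.
V_4 = D_5/(r−g) = 11.33/(0.1305−0.061) = 163.0216
P₀ = V_4/(1+r)^4 = 163.0216/(1+0.1305)^4 = 99.8074

£99.81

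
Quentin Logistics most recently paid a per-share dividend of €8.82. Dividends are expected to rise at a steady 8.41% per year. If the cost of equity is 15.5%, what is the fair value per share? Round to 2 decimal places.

€134.86

Gordon growth model: P₀ = D₁/(r − g). D₁ = 8.82 × (1 + 0.0841) = 9.5618.
P₀ = 9.5618 / (0.155 − 0.0841) = 9.5618 / 0.0709 = 134.8627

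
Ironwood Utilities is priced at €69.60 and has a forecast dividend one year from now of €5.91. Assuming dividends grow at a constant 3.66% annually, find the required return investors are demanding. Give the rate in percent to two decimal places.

12.15%

Rearranging the constant-growth DDM: r = D₁/P₀ + g.
r = 5.9100 / 69.60 + 0.0366 = 0.08491 + 0.0366 = 0.12151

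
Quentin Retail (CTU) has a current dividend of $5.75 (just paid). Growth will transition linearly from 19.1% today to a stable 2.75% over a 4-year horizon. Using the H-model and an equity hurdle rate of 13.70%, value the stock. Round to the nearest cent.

$71.13

H-model: P₀ = D₀[(1+g_L) + H(g_S−g_L)]/(r−g_L), with H = 4/2 = 2.
P₀ = 5.75 × [(1+0.0275) + 2×(0.191−0.0275)] / (0.137−0.0275)
   = 5.75 × 1.3545 / 0.1095 = 71.1267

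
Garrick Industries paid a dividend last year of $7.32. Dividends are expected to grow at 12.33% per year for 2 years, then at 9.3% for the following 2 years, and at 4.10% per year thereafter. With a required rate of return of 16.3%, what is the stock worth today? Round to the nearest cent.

$77.81

Three-stage DDM. Project D₁…D_4; terminal Gordon value at t=4 with g = 0.041; discount at r = 0.163.
D_1 = 8.2226
D_2 = 9.2364
D_3 = 10.0954
D_4 = 11.0343
TV_4 = 11.4867/(0.163−0.041) = 94.1529
P₀ = Σ Dₜ/(1+r)ᵗ + TV_4/(1+r)^4 = 77.8135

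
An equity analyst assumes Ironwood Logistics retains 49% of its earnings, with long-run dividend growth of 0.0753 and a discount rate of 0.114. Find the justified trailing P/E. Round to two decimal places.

Payout ratio b = 1 − 0.49 = 0.51.
Justified trailing P/E = b(1+g)/(r−g) = 0.51×(1+0.0753)/(0.114−0.0753) = 14.1706

14.17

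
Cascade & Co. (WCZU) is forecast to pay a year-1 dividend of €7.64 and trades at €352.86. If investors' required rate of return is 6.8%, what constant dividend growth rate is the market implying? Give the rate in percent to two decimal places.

From P₀ = D₁/(r − g), the implied growth is g = r − D₁/P₀.
g = 0.068 − 7.64/352.86 = 0.068 − 0.02165 = 0.04635

4.63%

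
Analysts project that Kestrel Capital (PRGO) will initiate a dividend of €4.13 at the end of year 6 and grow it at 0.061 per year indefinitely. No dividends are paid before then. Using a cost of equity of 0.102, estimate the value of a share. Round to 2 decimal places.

€61.98

Deferred-dividend DDM. At t=5 the remaining stream is a growing perpetuity with first payment D_6 = 4.13.
V_5 = D_6/(r−g) = 4.13/(0.102−0.061) = 100.7317
P₀ = V_5/(1+r)^5 = 100.7317/(1+0.102)^5 = 61.9809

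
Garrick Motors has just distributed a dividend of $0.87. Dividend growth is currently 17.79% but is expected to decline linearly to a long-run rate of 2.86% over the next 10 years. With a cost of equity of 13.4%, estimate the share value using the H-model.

H-model: P₀ = D₀[(1+g_L) + H(g_S−g_L)]/(r−g_L), with H = 10/2 = 5.
P₀ = 0.87 × [(1+0.0286) + 5×(0.1779−0.0286)] / (0.134−0.0286)
   = 0.87 × 1.7751 / 0.1054 = 14.6522

$14.65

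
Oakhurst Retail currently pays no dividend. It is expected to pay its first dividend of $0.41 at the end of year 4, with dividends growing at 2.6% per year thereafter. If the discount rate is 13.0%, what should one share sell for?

Deferred-dividend DDM. At t=3 the remaining stream is a growing perpetuity with first payment D_4 = 0.41.
V_3 = D_4/(r−g) = 0.41/(0.13−0.026) = 3.9423
P₀ = V_3/(1+r)^3 = 3.9423/(1+0.13)^3 = 2.7322

$2.73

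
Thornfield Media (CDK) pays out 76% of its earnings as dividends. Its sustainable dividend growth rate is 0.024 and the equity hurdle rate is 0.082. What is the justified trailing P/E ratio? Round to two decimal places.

Justified trailing P/E = b(1+g)/(r−g) = 0.76×(1+0.024)/(0.082−0.024) = 13.4179

13.42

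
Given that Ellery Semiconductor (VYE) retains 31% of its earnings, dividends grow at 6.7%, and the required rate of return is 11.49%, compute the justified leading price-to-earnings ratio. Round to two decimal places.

Payout ratio b = 1 − 0.31 = 0.69.
Justified leading P/E = b/(r−g) = 0.69/(0.1149−0.067) = 14.4050

14.41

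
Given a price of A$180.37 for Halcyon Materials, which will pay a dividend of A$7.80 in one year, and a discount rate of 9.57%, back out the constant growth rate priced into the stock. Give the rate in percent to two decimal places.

From P₀ = D₁/(r − g), the implied growth is g = r − D₁/P₀.
g = 0.0957 − 7.80/180.37 = 0.0957 − 0.04324 = 0.05246

5.25%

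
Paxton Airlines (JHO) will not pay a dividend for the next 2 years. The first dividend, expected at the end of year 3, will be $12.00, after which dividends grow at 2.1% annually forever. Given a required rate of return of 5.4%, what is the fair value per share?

$327.33

Deferred-dividend DDM. At t=2 the remaining stream is a growing perpetuity with first payment D_3 = 12.00.
V_2 = D_3/(r−g) = 12.00/(0.054−0.021) = 363.6364
P₀ = V_2/(1+r)^2 = 363.6364/(1+0.054)^2 = 327.3302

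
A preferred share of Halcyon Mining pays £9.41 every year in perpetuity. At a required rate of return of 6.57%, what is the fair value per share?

Zero-growth DDM (perpetuity): P₀ = D/r = 9.41 / 0.0657 = 143.2268

£143.23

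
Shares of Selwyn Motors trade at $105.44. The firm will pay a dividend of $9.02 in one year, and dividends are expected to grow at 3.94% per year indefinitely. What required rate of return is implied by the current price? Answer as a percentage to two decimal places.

12.49%

Rearranging the constant-growth DDM: r = D₁/P₀ + g.
r = 9.0200 / 105.44 + 0.0394 = 0.08555 + 0.0394 = 0.12495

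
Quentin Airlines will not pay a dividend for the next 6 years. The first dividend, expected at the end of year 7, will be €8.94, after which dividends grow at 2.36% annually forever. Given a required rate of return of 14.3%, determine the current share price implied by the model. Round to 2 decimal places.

€33.58

Deferred-dividend DDM. At t=6 the remaining stream is a growing perpetuity with first payment D_7 = 8.94.
V_6 = D_7/(r−g) = 8.94/(0.143−0.0236) = 74.8744
P₀ = V_6/(1+r)^6 = 74.8744/(1+0.143)^6 = 33.5781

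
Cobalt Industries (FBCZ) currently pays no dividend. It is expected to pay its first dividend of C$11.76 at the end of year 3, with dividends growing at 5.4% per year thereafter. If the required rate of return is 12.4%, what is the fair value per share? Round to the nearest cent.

Deferred-dividend DDM. At t=2 the remaining stream is a growing perpetuity with first payment D_3 = 11.76.
V_2 = D_3/(r−g) = 11.76/(0.124−0.054) = 168.0000
P₀ = V_2/(1+r)^2 = 168.0000/(1+0.124)^2 = 132.9770

C$132.98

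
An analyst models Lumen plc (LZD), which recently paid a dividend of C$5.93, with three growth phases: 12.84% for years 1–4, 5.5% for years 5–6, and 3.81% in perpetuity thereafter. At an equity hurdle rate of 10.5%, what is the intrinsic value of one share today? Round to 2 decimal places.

Three-stage DDM. Project D₁…D_6; terminal Gordon value at t=6 with g = 0.0381; discount at r = 0.105.
D_1 = 6.6914
D_2 = 7.5506
D_3 = 8.5201
D_4 = 9.6141
D_5 = 10.1428
D_6 = 10.7007
TV_6 = 11.1084/(0.105−0.0381) = 166.0447
P₀ = Σ Dₜ/(1+r)ᵗ + TV_6/(1+r)^6 = 128.2493

C$128.25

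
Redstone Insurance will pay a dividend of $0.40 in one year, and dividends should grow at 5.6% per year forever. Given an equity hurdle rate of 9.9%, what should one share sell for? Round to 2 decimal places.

Gordon growth model: P₀ = D₁/(r − g), with D₁ = 0.40 given directly.
P₀ = 0.4000 / (0.099 − 0.056) = 0.4000 / 0.043 = 9.3023

$9.30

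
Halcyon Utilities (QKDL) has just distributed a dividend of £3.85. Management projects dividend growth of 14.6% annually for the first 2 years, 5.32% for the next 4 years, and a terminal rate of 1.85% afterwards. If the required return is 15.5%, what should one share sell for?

Three-stage DDM. Project D₁…D_6; terminal Gordon value at t=6 with g = 0.0185; discount at r = 0.155.
D_1 = 4.4121
D_2 = 5.0563
D_3 = 5.3253
D_4 = 5.6086
D_5 = 5.9069
D_6 = 6.2212
TV_6 = 6.3363/(0.155−0.0185) = 46.4196
P₀ = Σ Dₜ/(1+r)ᵗ + TV_6/(1+r)^6 = 39.2650

£39.27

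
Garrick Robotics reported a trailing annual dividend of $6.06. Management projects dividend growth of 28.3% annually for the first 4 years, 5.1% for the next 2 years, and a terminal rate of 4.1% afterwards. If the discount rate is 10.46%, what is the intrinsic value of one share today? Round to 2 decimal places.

Three-stage DDM. Project D₁…D_6; terminal Gordon value at t=6 with g = 0.041; discount at r = 0.1046.
D_1 = 7.7750
D_2 = 9.9753
D_3 = 12.7983
D_4 = 16.4202
D_5 = 17.2577
D_6 = 18.1378
TV_6 = 18.8815/(0.1046−0.041) = 296.8782
P₀ = Σ Dₜ/(1+r)ᵗ + TV_6/(1+r)^6 = 219.6554

$219.66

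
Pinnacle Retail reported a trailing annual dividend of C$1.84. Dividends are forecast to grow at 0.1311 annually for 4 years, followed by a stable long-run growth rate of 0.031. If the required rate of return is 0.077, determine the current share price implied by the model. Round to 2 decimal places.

C$58.50

Two-stage DDM. Project D₁…D_4 at 0.1311, terminal growth 0.031, discount at r = 0.077.
D_1 = 2.0812
D_2 = 2.3541
D_3 = 2.6627
D_4 = 3.0118
Terminal value at t=4: TV = D_5/(r−g) = 3.1051/(0.077−0.031) = 67.5029
P₀ = 2.0812/(1+0.077)^1 + 2.3541/(1+0.077)^2 + 2.6627/(1+0.077)^3 + 3.0118/(1+0.077)^4 + 67.5029/(1+0.077)^4 = 58.5037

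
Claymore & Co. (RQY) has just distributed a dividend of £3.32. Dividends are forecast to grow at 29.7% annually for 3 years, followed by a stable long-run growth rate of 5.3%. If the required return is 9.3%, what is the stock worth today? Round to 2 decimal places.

Two-stage DDM. Project D₁…D_3 at 0.297, terminal growth 0.053, discount at r = 0.093.
D_1 = 4.3060
D_2 = 5.5849
D_3 = 7.2437
Terminal value at t=3: TV = D_4/(r−g) = 7.6276/(0.093−0.053) = 190.6893
P₀ = 4.3060/(1+0.093)^1 + 5.5849/(1+0.093)^2 + 7.2437/(1+0.093)^3 + 190.6893/(1+0.093)^3 = 160.2001

£160.20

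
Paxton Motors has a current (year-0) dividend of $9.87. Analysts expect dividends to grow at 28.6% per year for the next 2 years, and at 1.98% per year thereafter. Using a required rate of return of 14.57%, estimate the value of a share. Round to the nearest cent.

Two-stage DDM. Project D₁…D_2 at 0.286, terminal growth 0.0198, discount at r = 0.1457.
D_1 = 12.6928
D_2 = 16.3230
Terminal value at t=2: TV = D_3/(r−g) = 16.6462/(0.1457−0.0198) = 132.2173
P₀ = 12.6928/(1+0.1457)^1 + 16.3230/(1+0.1457)^2 + 132.2173/(1+0.1457)^2 = 124.2411

$124.24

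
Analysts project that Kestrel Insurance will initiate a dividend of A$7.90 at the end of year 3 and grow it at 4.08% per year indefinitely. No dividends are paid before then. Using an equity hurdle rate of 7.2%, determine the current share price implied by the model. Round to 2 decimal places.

Deferred-dividend DDM. At t=2 the remaining stream is a growing perpetuity with first payment D_3 = 7.90.
V_2 = D_3/(r−g) = 7.90/(0.072−0.0408) = 253.2051
P₀ = V_2/(1+r)^2 = 253.2051/(1+0.072)^2 = 220.3347

A$220.33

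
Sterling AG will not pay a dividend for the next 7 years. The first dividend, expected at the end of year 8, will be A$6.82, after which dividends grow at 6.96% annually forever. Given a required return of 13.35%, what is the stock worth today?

Deferred-dividend DDM. At t=7 the remaining stream is a growing perpetuity with first payment D_8 = 6.82.
V_7 = D_8/(r−g) = 6.82/(0.1335−0.0696) = 106.7293
P₀ = V_7/(1+r)^7 = 106.7293/(1+0.1335)^7 = 44.3949

A$44.39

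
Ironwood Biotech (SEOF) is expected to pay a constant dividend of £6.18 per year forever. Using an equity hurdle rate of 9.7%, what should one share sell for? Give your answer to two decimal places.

Zero-growth DDM (perpetuity): P₀ = D/r = 6.18 / 0.097 = 63.7113

£63.71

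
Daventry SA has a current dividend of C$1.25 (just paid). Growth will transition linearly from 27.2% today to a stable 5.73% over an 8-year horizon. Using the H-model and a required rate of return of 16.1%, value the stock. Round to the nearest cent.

C$23.10

H-model: P₀ = D₀[(1+g_L) + H(g_S−g_L)]/(r−g_L), with H = 8/2 = 4.
P₀ = 1.25 × [(1+0.0573) + 4×(0.272−0.0573)] / (0.161−0.0573)
   = 1.25 × 1.9161 / 0.1037 = 23.0967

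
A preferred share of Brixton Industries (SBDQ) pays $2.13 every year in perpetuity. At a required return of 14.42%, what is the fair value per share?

Zero-growth DDM (perpetuity): P₀ = D/r = 2.13 / 0.1442 = 14.7712

$14.77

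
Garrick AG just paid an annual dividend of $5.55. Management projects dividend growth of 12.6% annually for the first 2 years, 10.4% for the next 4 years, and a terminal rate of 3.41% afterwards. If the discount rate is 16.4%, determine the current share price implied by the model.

$62.25

Three-stage DDM. Project D₁…D_6; terminal Gordon value at t=6 with g = 0.0341; discount at r = 0.164.
D_1 = 6.2493
D_2 = 7.0367
D_3 = 7.7685
D_4 = 8.5765
D_5 = 9.4684
D_6 = 10.4531
TV_6 = 10.8096/(0.164−0.0341) = 83.2146
P₀ = Σ Dₜ/(1+r)ᵗ + TV_6/(1+r)^6 = 62.2505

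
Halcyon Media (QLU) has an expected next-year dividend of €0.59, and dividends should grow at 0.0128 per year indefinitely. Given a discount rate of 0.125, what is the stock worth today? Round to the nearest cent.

€5.26

Gordon growth model: P₀ = D₁/(r − g), with D₁ = 0.59 given directly.
P₀ = 0.5900 / (0.125 − 0.0128) = 0.5900 / 0.1122 = 5.2585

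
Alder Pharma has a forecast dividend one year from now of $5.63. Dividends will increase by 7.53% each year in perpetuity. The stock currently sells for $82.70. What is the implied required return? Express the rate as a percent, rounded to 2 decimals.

Rearranging the constant-growth DDM: r = D₁/P₀ + g.
r = 5.6300 / 82.70 + 0.0753 = 0.06808 + 0.0753 = 0.14338

14.34%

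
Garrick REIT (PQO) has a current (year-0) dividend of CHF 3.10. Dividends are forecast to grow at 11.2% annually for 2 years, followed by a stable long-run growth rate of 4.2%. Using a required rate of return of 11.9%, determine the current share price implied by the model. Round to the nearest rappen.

Two-stage DDM. Project D₁…D_2 at 0.112, terminal growth 0.042, discount at r = 0.119.
D_1 = 3.4472
D_2 = 3.8333
Terminal value at t=2: TV = D_3/(r−g) = 3.9943/(0.119−0.042) = 51.8738
P₀ = 3.4472/(1+0.119)^1 + 3.8333/(1+0.119)^2 + 51.8738/(1+0.119)^2 = 47.5694

CHF 47.57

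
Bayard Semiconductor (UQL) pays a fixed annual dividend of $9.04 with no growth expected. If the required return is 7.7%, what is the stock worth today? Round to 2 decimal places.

Zero-growth DDM (perpetuity): P₀ = D/r = 9.04 / 0.077 = 117.4026

$117.40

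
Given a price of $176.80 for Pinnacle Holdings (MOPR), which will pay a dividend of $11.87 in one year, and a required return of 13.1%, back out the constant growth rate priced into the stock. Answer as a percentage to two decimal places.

From P₀ = D₁/(r − g), the implied growth is g = r − D₁/P₀.
g = 0.131 − 11.87/176.80 = 0.131 − 0.06714 = 0.06386

6.39%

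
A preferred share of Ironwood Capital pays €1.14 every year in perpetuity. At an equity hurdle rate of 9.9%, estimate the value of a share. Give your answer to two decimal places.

Zero-growth DDM (perpetuity): P₀ = D/r = 1.14 / 0.099 = 11.5152

€11.52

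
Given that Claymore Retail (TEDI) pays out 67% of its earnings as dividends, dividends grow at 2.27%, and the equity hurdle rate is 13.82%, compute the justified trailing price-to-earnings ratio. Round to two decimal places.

5.93

Justified trailing P/E = b(1+g)/(r−g) = 0.67×(1+0.0227)/(0.1382−0.0227) = 5.9325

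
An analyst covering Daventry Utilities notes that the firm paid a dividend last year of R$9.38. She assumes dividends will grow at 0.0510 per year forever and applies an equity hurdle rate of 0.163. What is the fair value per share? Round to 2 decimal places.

Gordon growth model: P₀ = D₁/(r − g). D₁ = 9.38 × (1 + 0.051) = 9.8584.
P₀ = 9.8584 / (0.163 − 0.051) = 9.8584 / 0.112 = 88.0212

R$88.02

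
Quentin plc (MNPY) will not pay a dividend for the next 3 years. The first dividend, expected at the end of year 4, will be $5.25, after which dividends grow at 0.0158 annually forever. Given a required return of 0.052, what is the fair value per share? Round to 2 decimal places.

Deferred-dividend DDM. At t=3 the remaining stream is a growing perpetuity with first payment D_4 = 5.25.
V_3 = D_4/(r−g) = 5.25/(0.052−0.0158) = 145.0276
P₀ = V_3/(1+r)^3 = 145.0276/(1+0.052)^3 = 124.5671

$124.57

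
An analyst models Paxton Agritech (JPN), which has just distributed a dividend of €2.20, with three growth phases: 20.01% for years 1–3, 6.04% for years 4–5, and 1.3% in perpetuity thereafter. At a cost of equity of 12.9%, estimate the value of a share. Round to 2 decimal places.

Three-stage DDM. Project D₁…D_5; terminal Gordon value at t=5 with g = 0.013; discount at r = 0.129.
D_1 = 2.6402
D_2 = 3.1685
D_3 = 3.8026
D_4 = 4.0322
D_5 = 4.2758
TV_5 = 4.3314/(0.129−0.013) = 37.3393
P₀ = Σ Dₜ/(1+r)ᵗ + TV_5/(1+r)^5 = 32.6357

€32.64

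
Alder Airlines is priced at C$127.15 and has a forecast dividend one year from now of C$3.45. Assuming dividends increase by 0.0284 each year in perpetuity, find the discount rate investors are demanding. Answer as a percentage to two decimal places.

5.55%

Rearranging the constant-growth DDM: r = D₁/P₀ + g.
r = 3.4500 / 127.15 + 0.0284 = 0.02713 + 0.0284 = 0.05553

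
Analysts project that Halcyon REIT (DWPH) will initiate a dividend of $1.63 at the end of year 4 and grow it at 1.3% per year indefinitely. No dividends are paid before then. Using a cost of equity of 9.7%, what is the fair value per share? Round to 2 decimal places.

$14.70

Deferred-dividend DDM. At t=3 the remaining stream is a growing perpetuity with first payment D_4 = 1.63.
V_3 = D_4/(r−g) = 1.63/(0.097−0.013) = 19.4048
P₀ = V_3/(1+r)^3 = 19.4048/(1+0.097)^3 = 14.6990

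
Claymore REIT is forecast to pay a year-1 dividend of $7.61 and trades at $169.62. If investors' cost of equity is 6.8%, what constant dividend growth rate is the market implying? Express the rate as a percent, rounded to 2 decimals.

2.31%

From P₀ = D₁/(r − g), the implied growth is g = r − D₁/P₀.
g = 0.068 − 7.61/169.62 = 0.068 − 0.04486 = 0.02314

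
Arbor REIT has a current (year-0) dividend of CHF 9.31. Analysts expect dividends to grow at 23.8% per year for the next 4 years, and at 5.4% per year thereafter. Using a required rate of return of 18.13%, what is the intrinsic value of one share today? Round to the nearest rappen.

Two-stage DDM. Project D₁…D_4 at 0.238, terminal growth 0.054, discount at r = 0.1813.
D_1 = 11.5258
D_2 = 14.2689
D_3 = 17.6649
D_4 = 21.8692
Terminal value at t=4: TV = D_5/(r−g) = 23.0501/(0.1813−0.054) = 181.0692
P₀ = 11.5258/(1+0.1813)^1 + 14.2689/(1+0.1813)^2 + 17.6649/(1+0.1813)^3 + 21.8692/(1+0.1813)^4 + 181.0692/(1+0.1813)^4 = 134.9113

CHF 134.91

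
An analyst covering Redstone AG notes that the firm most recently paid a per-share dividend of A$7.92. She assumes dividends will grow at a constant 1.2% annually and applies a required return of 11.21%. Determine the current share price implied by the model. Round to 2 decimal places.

A$80.07

Gordon growth model: P₀ = D₁/(r − g). D₁ = 7.92 × (1 + 0.012) = 8.0150.
P₀ = 8.0150 / (0.1121 − 0.012) = 8.0150 / 0.1001 = 80.0703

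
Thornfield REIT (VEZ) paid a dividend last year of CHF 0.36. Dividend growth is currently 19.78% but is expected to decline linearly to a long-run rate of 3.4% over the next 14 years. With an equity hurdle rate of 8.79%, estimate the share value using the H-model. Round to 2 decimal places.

CHF 14.56

H-model: P₀ = D₀[(1+g_L) + H(g_S−g_L)]/(r−g_L), with H = 14/2 = 7.
P₀ = 0.36 × [(1+0.034) + 7×(0.1978−0.034)] / (0.0879−0.034)
   = 0.36 × 2.1806 / 0.0539 = 14.5643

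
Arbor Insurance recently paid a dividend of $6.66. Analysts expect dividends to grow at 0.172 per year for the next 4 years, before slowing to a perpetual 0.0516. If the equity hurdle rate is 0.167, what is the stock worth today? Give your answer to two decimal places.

Two-stage DDM. Project D₁…D_4 at 0.172, terminal growth 0.0516, discount at r = 0.167.
D_1 = 7.8055
D_2 = 9.1481
D_3 = 10.7215
D_4 = 12.5656
Terminal value at t=4: TV = D_5/(r−g) = 13.2140/(0.167−0.0516) = 114.5063
P₀ = 7.8055/(1+0.167)^1 + 9.1481/(1+0.167)^2 + 10.7215/(1+0.167)^3 + 12.5656/(1+0.167)^4 + 114.5063/(1+0.167)^4 = 88.6636

$88.66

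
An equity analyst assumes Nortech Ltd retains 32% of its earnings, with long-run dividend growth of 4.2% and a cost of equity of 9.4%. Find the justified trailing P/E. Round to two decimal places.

13.63

Payout ratio b = 1 − 0.32 = 0.68.
Justified trailing P/E = b(1+g)/(r−g) = 0.68×(1+0.042)/(0.094−0.042) = 13.6262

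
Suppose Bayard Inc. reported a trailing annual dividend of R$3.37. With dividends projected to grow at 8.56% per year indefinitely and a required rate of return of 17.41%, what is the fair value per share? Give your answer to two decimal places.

Gordon growth model: P₀ = D₁/(r − g). D₁ = 3.37 × (1 + 0.0856) = 3.6585.
P₀ = 3.6585 / (0.1741 − 0.0856) = 3.6585 / 0.0885 = 41.3387

R$41.34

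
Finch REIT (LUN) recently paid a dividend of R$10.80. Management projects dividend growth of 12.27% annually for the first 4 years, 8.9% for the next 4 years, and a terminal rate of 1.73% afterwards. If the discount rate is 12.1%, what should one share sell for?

R$178.74

Three-stage DDM. Project D₁…D_8; terminal Gordon value at t=8 with g = 0.0173; discount at r = 0.121.
D_1 = 12.1252
D_2 = 13.6129
D_3 = 15.2832
D_4 = 17.1585
D_5 = 18.6856
D_6 = 20.3486
D_7 = 22.1596
D_8 = 24.1318
TV_8 = 24.5493/(0.121−0.0173) = 236.7339
P₀ = Σ Dₜ/(1+r)ᵗ + TV_8/(1+r)^8 = 178.7449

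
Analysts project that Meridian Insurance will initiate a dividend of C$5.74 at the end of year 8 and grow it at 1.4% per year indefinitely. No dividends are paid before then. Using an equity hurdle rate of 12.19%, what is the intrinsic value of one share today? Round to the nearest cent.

Deferred-dividend DDM. At t=7 the remaining stream is a growing perpetuity with first payment D_8 = 5.74.
V_7 = D_8/(r−g) = 5.74/(0.1219−0.014) = 53.1974
P₀ = V_7/(1+r)^7 = 53.1974/(1+0.1219)^7 = 23.7800

C$23.78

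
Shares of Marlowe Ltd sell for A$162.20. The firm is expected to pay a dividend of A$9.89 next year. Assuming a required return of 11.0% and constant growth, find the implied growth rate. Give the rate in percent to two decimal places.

From P₀ = D₁/(r − g), the implied growth is g = r − D₁/P₀.
g = 0.11 − 9.89/162.20 = 0.11 − 0.06097 = 0.04903

4.90%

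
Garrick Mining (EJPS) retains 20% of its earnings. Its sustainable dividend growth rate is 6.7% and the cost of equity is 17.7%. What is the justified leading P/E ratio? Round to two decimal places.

7.27

Payout ratio b = 1 − 0.20 = 0.80.
Justified leading P/E = b/(r−g) = 0.80/(0.177−0.067) = 7.2727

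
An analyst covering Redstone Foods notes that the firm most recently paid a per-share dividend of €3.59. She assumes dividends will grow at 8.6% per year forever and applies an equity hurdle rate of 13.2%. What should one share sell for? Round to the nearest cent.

€84.76

Gordon growth model: P₀ = D₁/(r − g). D₁ = 3.59 × (1 + 0.086) = 3.8987.
P₀ = 3.8987 / (0.132 − 0.086) = 3.8987 / 0.046 = 84.7552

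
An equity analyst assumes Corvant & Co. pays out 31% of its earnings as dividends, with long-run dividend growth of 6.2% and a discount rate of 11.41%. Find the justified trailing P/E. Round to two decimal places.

Justified trailing P/E = b(1+g)/(r−g) = 0.31×(1+0.062)/(0.1141−0.062) = 6.3190

6.32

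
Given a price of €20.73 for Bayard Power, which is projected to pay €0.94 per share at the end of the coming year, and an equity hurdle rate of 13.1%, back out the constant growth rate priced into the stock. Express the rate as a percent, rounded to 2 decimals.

8.57%

From P₀ = D₁/(r − g), the implied growth is g = r − D₁/P₀.
g = 0.131 − 0.94/20.73 = 0.131 − 0.04534 = 0.08566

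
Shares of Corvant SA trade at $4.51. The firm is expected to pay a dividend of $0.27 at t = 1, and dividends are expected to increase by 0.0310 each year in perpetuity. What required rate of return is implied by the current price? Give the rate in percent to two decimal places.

9.09%

Rearranging the constant-growth DDM: r = D₁/P₀ + g.
r = 0.2700 / 4.51 + 0.031 = 0.05987 + 0.031 = 0.09087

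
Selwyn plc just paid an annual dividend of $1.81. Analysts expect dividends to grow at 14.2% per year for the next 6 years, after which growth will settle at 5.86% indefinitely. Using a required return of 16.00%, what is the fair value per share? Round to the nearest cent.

Two-stage DDM. Project D₁…D_6 at 0.142, terminal growth 0.0586, discount at r = 0.16.
D_1 = 2.0670
D_2 = 2.3605
D_3 = 2.6957
D_4 = 3.0785
D_5 = 3.5157
D_6 = 4.0149
Terminal value at t=6: TV = D_7/(r−g) = 4.2502/(0.16−0.0586) = 41.9150
P₀ = 2.0670/(1+0.16)^1 + 2.3605/(1+0.16)^2 + 2.6957/(1+0.16)^3 + 3.0785/(1+0.16)^4 + 3.5157/(1+0.16)^5 + 4.0149/(1+0.16)^6 + 41.9150/(1+0.16)^6 = 27.4889

$27.49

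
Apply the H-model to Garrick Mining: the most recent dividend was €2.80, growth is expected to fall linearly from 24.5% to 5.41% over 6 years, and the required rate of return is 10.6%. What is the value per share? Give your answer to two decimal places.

H-model: P₀ = D₀[(1+g_L) + H(g_S−g_L)]/(r−g_L), with H = 6/2 = 3.
P₀ = 2.80 × [(1+0.0541) + 3×(0.245−0.0541)] / (0.106−0.0541)
   = 2.80 × 1.6268 / 0.0519 = 87.7657

€87.77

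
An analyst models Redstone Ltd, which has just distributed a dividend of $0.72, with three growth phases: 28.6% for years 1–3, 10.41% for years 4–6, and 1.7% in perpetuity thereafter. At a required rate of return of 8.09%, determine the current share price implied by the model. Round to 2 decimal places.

$27.45

Three-stage DDM. Project D₁…D_6; terminal Gordon value at t=6 with g = 0.017; discount at r = 0.0809.
D_1 = 0.9259
D_2 = 1.1907
D_3 = 1.5313
D_4 = 1.6907
D_5 = 1.8667
D_6 = 2.0610
TV_6 = 2.0960/(0.0809−0.017) = 32.8020
P₀ = Σ Dₜ/(1+r)ᵗ + TV_6/(1+r)^6 = 27.4522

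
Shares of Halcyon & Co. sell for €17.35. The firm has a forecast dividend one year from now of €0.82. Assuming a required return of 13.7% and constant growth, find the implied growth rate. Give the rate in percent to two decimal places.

8.97%

From P₀ = D₁/(r − g), the implied growth is g = r − D₁/P₀.
g = 0.137 − 0.82/17.35 = 0.137 − 0.04726 = 0.08974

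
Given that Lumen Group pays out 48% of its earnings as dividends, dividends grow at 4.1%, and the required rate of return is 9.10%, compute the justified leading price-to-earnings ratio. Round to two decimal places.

Justified leading P/E = b/(r−g) = 0.48/(0.091−0.041) = 9.6000

9.60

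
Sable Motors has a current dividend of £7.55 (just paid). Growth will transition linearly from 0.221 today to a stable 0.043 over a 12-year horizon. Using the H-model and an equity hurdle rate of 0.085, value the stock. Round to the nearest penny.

H-model: P₀ = D₀[(1+g_L) + H(g_S−g_L)]/(r−g_L), with H = 12/2 = 6.
P₀ = 7.55 × [(1+0.043) + 6×(0.221−0.043)] / (0.085−0.043)
   = 7.55 × 2.1110 / 0.042 = 379.4774

£379.48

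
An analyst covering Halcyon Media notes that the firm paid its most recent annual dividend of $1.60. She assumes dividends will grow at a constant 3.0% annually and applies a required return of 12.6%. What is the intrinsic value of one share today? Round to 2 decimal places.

Gordon growth model: P₀ = D₁/(r − g). D₁ = 1.60 × (1 + 0.03) = 1.6480.
P₀ = 1.6480 / (0.126 − 0.03) = 1.6480 / 0.096 = 17.1667

$17.17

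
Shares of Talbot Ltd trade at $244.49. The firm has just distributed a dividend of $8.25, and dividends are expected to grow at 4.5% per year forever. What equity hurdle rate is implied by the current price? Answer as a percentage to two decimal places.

8.03%

Rearranging the constant-growth DDM: r = D₁/P₀ + g.
D₁ = 8.25 × (1 + 0.045) = 8.6212.
r = 8.6212 / 244.49 + 0.045 = 0.03526 + 0.045 = 0.08026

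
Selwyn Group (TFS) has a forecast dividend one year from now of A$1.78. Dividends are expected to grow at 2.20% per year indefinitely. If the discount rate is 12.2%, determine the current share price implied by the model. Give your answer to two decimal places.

Gordon growth model: P₀ = D₁/(r − g), with D₁ = 1.78 given directly.
P₀ = 1.7800 / (0.122 − 0.022) = 1.7800 / 0.1 = 17.8000

A$17.80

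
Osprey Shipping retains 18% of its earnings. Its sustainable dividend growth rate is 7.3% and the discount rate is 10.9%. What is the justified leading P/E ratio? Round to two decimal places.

Payout ratio b = 1 − 0.18 = 0.82.
Justified leading P/E = b/(r−g) = 0.82/(0.109−0.073) = 22.7778

22.78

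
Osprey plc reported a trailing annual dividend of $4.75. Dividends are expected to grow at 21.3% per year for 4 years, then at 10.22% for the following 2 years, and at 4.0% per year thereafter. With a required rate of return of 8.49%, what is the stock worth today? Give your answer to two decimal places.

$217.98

Three-stage DDM. Project D₁…D_6; terminal Gordon value at t=6 with g = 0.04; discount at r = 0.0849.
D_1 = 5.7618
D_2 = 6.9890
D_3 = 8.4777
D_4 = 10.2834
D_5 = 11.3344
D_6 = 12.4927
TV_6 = 12.9924/(0.0849−0.04) = 289.3641
P₀ = Σ Dₜ/(1+r)ᵗ + TV_6/(1+r)^6 = 217.9762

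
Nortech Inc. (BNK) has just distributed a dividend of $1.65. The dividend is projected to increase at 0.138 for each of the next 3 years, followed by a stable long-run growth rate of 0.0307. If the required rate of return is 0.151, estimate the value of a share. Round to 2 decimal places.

$18.50

Two-stage DDM. Project D₁…D_3 at 0.138, terminal growth 0.0307, discount at r = 0.151.
D_1 = 1.8777
D_2 = 2.1368
D_3 = 2.4317
Terminal value at t=3: TV = D_4/(r−g) = 2.5064/(0.151−0.0307) = 20.8342
P₀ = 1.8777/(1+0.151)^1 + 2.1368/(1+0.151)^2 + 2.4317/(1+0.151)^3 + 20.8342/(1+0.151)^3 = 18.5022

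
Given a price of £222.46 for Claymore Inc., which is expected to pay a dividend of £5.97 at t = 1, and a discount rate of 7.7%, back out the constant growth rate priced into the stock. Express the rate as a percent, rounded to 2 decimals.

From P₀ = D₁/(r − g), the implied growth is g = r − D₁/P₀.
g = 0.077 − 5.97/222.46 = 0.077 − 0.02684 = 0.05016

5.02%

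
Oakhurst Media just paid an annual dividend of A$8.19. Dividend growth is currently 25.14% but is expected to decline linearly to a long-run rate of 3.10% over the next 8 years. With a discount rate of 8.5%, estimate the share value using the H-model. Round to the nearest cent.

A$290.08

H-model: P₀ = D₀[(1+g_L) + H(g_S−g_L)]/(r−g_L), with H = 8/2 = 4.
P₀ = 8.19 × [(1+0.031) + 4×(0.2514−0.031)] / (0.085−0.031)
   = 8.19 × 1.9126 / 0.054 = 290.0777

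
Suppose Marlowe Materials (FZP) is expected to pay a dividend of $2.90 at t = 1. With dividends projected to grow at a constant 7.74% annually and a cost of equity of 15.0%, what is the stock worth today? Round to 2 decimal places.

$39.94

Gordon growth model: P₀ = D₁/(r − g), with D₁ = 2.90 given directly.
P₀ = 2.9000 / (0.15 − 0.0774) = 2.9000 / 0.0726 = 39.9449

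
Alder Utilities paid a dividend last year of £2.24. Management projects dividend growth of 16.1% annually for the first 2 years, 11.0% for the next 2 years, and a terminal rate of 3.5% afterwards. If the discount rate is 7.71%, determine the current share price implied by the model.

Three-stage DDM. Project D₁…D_4; terminal Gordon value at t=4 with g = 0.035; discount at r = 0.0771.
D_1 = 2.6006
D_2 = 3.0193
D_3 = 3.3515
D_4 = 3.7201
TV_4 = 3.8503/(0.0771−0.035) = 91.4569
P₀ = Σ Dₜ/(1+r)ᵗ + TV_4/(1+r)^4 = 78.4136

£78.41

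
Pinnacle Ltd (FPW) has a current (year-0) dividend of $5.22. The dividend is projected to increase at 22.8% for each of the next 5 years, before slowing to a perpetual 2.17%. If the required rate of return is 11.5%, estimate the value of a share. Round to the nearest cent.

$127.82

Two-stage DDM. Project D₁…D_5 at 0.228, terminal growth 0.0217, discount at r = 0.115.
D_1 = 6.4102
D_2 = 7.8717
D_3 = 9.6664
D_4 = 11.8704
D_5 = 14.5768
Terminal value at t=5: TV = D_6/(r−g) = 14.8931/(0.115−0.0217) = 159.6262
P₀ = 6.4102/(1+0.115)^1 + 7.8717/(1+0.115)^2 + 9.6664/(1+0.115)^3 + 11.8704/(1+0.115)^4 + 14.5768/(1+0.115)^5 + 159.6262/(1+0.115)^5 = 127.8178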